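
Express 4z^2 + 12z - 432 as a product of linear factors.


Roots satisfy r1 + r2 = -b/a = -3 and r1*r2 = c/a = -108.
So r1 = 9, r2 = -12.
4z^2 + 12z - 432 = 4(z - r1)(z - r2) = 4(z - 9)(z + 12)


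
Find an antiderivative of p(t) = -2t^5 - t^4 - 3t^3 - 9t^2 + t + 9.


Reverse power rule on each term:
  ∫ -2t^5 dt = -(1/3)t^6
  ∫ -t^4 dt = -(1/5)t^5
  ∫ -3t^3 dt = -(3/4)t^4
  ∫ -9t^2 dt = -3t^3
  ∫ t dt = (1/2)t^2
  ∫ 9 dt = 9t
F(t) = -(1/3)t^6 - (1/5)t^5 - (3/4)t^4 - 3t^3 + (1/2)t^2 + 9t + C


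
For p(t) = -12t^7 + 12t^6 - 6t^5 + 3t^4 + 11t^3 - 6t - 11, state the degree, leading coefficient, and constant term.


Highest power of t is 7, with coefficient -12. Constant term is -11.
Degree = 7, leading coefficient = -12, constant term = -11


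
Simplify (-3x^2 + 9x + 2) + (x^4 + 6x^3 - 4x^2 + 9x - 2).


Align terms by degree and add:
  -3x^2 + 9x + 2
+ x^4 + 6x^3 - 4x^2 + 9x - 2
= x^4 + 6x^3 - 7x^2 + 18x


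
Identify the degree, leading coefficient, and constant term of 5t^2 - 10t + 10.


Highest power of t is 2, with coefficient 5. Constant term is 10.
Degree = 2, leading coefficient = 5, constant term = 10


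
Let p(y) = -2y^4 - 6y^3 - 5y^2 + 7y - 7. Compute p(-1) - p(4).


p(-1) = -15
p(4) = -955
p(-1) - p(4) = -15 + 955 = 940


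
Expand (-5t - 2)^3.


Expand (-5t - 2)^3 by repeated multiplication:
  (-5t - 2)^2 = 25t^2 + 20t + 4
= -125t^3 - 150t^2 - 60t - 8


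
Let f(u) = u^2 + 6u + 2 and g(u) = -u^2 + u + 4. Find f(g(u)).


Substitute g(u) into f:
f(g(u)) = 1*(-u^2 + u + 4)^2 + 6*(-u^2 + u + 4) + 2
(-u^2 + u + 4)^2 = u^4 - 2u^3 - 7u^2 + 8u + 16
Expand and combine: u^4 - 2u^3 - 13u^2 + 14u + 42


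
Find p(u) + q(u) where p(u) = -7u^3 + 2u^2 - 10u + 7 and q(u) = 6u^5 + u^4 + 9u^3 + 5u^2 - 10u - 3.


Align terms by degree and add:
  -7u^3 + 2u^2 - 10u + 7
+ 6u^5 + u^4 + 9u^3 + 5u^2 - 10u - 3
= 6u^5 + u^4 + 2u^3 + 7u^2 - 20u + 4


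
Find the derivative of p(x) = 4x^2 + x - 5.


Apply the power rule term by term:
  d/dx(4x^2) = 8x
  d/dx(x) = 1
  d/dx(-5) = 0
p'(x) = 8x + 1


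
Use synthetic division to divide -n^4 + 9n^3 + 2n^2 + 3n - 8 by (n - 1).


Synthetic division with c = 1. Coefficients: -1, 9, 2, 3, -8
Bring down -1.
  -1 * 1 = -1; -1 + 9 = 8
  8 * 1 = 8; 8 + 2 = 10
  10 * 1 = 10; 10 + 3 = 13
  13 * 1 = 13; 13 - 8 = 5
Quotient: -n^3 + 8n^2 + 10n + 13, Remainder: 5


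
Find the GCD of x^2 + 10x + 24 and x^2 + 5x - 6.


Factor each:
  x^2 + 10x + 24 = (x + 6)(x + 4)
  x^2 + 5x - 6 = (x + 6)(x - 1)
Common monic factor: x + 6


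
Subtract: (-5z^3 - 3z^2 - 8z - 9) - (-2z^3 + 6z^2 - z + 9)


Distribute the minus sign:
  (-5z^3 - 3z^2 - 8z - 9)
- (-2z^3 + 6z^2 - z + 9)
Negate second polynomial: 2z^3 - 6z^2 + z - 9
Add: -3z^3 - 9z^2 - 7z - 18


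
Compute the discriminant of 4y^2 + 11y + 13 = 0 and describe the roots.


D = b^2 - 4ac = (11)^2 - 4(4)(13) = 121 - 208 = -87
Since D < 0: two complex conjugate roots (no real roots)


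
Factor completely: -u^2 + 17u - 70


Roots satisfy r1 + r2 = -b/a = 17 and r1*r2 = c/a = 70.
So r1 = 10, r2 = 7.
-u^2 + 17u - 70 = -(u - r1)(u - r2) = -(u - 10)(u - 7)


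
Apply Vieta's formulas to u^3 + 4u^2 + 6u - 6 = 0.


Monic cubic u^3+bu^2+cu+d=0: sum=-b, pairwise sum=c, product=-d.
b=4, c=6, d=-6
r1+r2+r3 = -4
r1r2+r1r3+r2r3 = 6
r1r2r3 = 6


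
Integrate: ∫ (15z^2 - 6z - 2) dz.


Reverse power rule on each term:
  ∫ 15z^2 dz = 5z^3
  ∫ -6z dz = -3z^2
  ∫ -2 dz = -2z
F(z) = 5z^3 - 3z^2 - 2z + C


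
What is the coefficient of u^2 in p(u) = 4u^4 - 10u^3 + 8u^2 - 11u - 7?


Read off the coefficient of u^2: 8


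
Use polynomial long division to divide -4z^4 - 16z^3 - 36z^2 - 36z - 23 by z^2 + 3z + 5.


(-4z^4 - 16z^3 - 36z^2 - 36z - 23) / (z^2 + 3z + 5)
Step 1: -4z^2 * (z^2 + 3z + 5) = -4z^4 - 12z^3 - 20z^2; subtract.
Step 2: -4z * (z^2 + 3z + 5) = -4z^3 - 12z^2 - 20z; subtract.
Step 3: -4 * (z^2 + 3z + 5) = -4z^2 - 12z - 20; subtract.
Quotient: -4z^2 - 4z - 4, Remainder: -4z - 3


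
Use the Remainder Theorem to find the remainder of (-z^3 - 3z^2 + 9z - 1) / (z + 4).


By the Remainder Theorem, the remainder equals p(-4):
  -1*(-4)^3 = 64
  -3*(-4)^2 = -48
  9*(-4)^1 = -36
  constant: -1
Sum: 64 - 48 - 36 - 1 = -21


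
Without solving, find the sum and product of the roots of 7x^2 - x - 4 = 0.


For ax^2+bx+c=0: sum = -b/a, product = c/a.
a=7, b=-1, c=-4
Sum = -(-1)/7 = 1/7
Product = (-4)/7 = -4/7


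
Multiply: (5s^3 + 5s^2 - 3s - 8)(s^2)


Distribute each term of the first polynomial:
  (5s^3)(s^2) = 5s^5
  (5s^2)(s^2) = 5s^4
  (-3s)(s^2) = -3s^3
  (-8)(s^2) = -8s^2
Sum: 5s^5 + 5s^4 - 3s^3 - 8s^2


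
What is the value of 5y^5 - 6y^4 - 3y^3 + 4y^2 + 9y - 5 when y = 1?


Using direct substitution:
  5 * (1)^5 = 5
  -6 * (1)^4 = -6
  -3 * (1)^3 = -3
  4 * (1)^2 = 4
  9 * (1)^1 = 9
  constant: -5
Sum = 5 - 6 - 3 + 4 + 9 - 5 = 4


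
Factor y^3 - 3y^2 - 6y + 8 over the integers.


Try integer roots (divisors of 8). y=-2: p(-2)=0.
Divide out (y + 2): quotient is y^2 - 5y + 4.
Factor the quadratic: (y - 1)(y - 4)
Result: (y + 2)(y - 1)(y - 4)


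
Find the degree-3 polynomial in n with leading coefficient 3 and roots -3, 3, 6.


p(n) = 3(n + 3)(n - 3)(n - 6)
Expand: 3n^3 - 18n^2 - 27n + 162


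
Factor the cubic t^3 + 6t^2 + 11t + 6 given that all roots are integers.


Try integer roots (divisors of 6). t=-3: p(-3)=0.
Divide out (t + 3): quotient is t^2 + 3t + 2.
Factor the quadratic: (t + 2)(t + 1)
Result: (t + 3)(t + 2)(t + 1)


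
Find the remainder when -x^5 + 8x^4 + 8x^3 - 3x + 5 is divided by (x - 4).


By the Remainder Theorem, the remainder equals p(4):
  -1*(4)^5 = -1024
  8*(4)^4 = 2048
  8*(4)^3 = 512
  0*(4)^2 = 0
  -3*(4)^1 = -12
  constant: 5
Sum: -1024 + 2048 + 512 + 0 - 12 + 5 = 1529


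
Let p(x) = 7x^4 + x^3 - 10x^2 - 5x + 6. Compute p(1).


Using direct substitution:
  7 * (1)^4 = 7
  1 * (1)^3 = 1
  -10 * (1)^2 = -10
  -5 * (1)^1 = -5
  constant: 6
Sum = 7 + 1 - 10 - 5 + 6 = -1


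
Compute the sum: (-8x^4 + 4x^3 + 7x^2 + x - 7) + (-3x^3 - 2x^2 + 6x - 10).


Align terms by degree and add:
  -8x^4 + 4x^3 + 7x^2 + x - 7
  -3x^3 - 2x^2 + 6x - 10
= -8x^4 + x^3 + 5x^2 + 7x - 17


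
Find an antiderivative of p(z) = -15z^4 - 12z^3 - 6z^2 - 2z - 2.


Reverse power rule on each term:
  ∫ -15z^4 dz = -3z^5
  ∫ -12z^3 dz = -3z^4
  ∫ -6z^2 dz = -2z^3
  ∫ -2z dz = -z^2
  ∫ -2 dz = -2z
F(z) = -3z^5 - 3z^4 - 2z^3 - z^2 - 2z + C


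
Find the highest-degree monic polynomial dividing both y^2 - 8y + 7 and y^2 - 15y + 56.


Factor each:
  y^2 - 8y + 7 = (y - 7)(y - 1)
  y^2 - 15y + 56 = (y - 7)(y - 8)
Common monic factor: y - 7


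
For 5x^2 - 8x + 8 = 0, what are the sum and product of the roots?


For ax^2+bx+c=0: sum = -b/a, product = c/a.
a=5, b=-8, c=8
Sum = -(-8)/5 = 8/5
Product = (8)/5 = 8/5


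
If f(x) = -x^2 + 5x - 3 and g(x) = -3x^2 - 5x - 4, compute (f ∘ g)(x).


Substitute g(x) into f:
f(g(x)) = -1*(-3x^2 - 5x - 4)^2 + 5*(-3x^2 - 5x - 4) + (-3)
(-3x^2 - 5x - 4)^2 = 9x^4 + 30x^3 + 49x^2 + 40x + 16
Expand and combine: -9x^4 - 30x^3 - 64x^2 - 65x - 39


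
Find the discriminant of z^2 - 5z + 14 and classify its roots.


D = b^2 - 4ac = (-5)^2 - 4(1)(14) = 25 - 56 = -31
Since D < 0: two complex conjugate roots (no real roots)


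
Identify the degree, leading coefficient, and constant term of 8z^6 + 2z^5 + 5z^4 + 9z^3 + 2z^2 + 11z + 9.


Highest power of z is 6, with coefficient 8. Constant term is 9.
Degree = 6, leading coefficient = 8, constant term = 9


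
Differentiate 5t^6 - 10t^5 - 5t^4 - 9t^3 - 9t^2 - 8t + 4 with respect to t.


Apply the power rule term by term:
  d/dt(5t^6) = 30t^5
  d/dt(-10t^5) = -50t^4
  d/dt(-5t^4) = -20t^3
  d/dt(-9t^3) = -27t^2
  d/dt(-9t^2) = -18t
  d/dt(-8t) = -8
  d/dt(4) = 0
p'(t) = 30t^5 - 50t^4 - 20t^3 - 27t^2 - 18t - 8


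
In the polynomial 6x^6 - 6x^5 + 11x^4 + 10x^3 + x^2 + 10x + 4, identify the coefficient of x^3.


Read off the coefficient of x^3: 10


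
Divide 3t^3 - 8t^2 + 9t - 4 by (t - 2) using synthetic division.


Synthetic division with c = 2. Coefficients: 3, -8, 9, -4
Bring down 3.
  3 * 2 = 6; 6 - 8 = -2
  -2 * 2 = -4; -4 + 9 = 5
  5 * 2 = 10; 10 - 4 = 6
Quotient: 3t^2 - 2t + 5, Remainder: 6


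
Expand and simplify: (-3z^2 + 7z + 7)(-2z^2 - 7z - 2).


Distribute each term of the first polynomial:
  (-3z^2)(-2z^2 - 7z - 2) = 6z^4 + 21z^3 + 6z^2
  (7z)(-2z^2 - 7z - 2) = -14z^3 - 49z^2 - 14z
  (7)(-2z^2 - 7z - 2) = -14z^2 - 49z - 14
Sum: 6z^4 + 7z^3 - 57z^2 - 63z - 14


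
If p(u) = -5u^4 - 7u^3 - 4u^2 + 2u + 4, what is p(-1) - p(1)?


p(-1) = 0
p(1) = -10
p(-1) - p(1) = 0 + 10 = 10


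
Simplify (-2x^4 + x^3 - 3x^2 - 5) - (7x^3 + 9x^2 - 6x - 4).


Distribute the minus sign:
  (-2x^4 + x^3 - 3x^2 - 5)
- (7x^3 + 9x^2 - 6x - 4)
Negate second polynomial: -7x^3 - 9x^2 + 6x + 4
Add: -2x^4 - 6x^3 - 12x^2 + 6x - 1


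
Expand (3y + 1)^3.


Expand (3y + 1)^3 by repeated multiplication:
  (3y + 1)^2 = 9y^2 + 6y + 1
= 27y^3 + 27y^2 + 9y + 1


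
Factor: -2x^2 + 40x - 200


Roots satisfy r1 + r2 = -b/a = 20 and r1*r2 = c/a = 100.
So r1 = 10, r2 = 10.
-2x^2 + 40x - 200 = -2(x - r1)(x - r2) = -2(x - 10)(x - 10)


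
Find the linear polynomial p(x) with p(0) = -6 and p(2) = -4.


p(x) = mx + b. Using p(0)=-6, p(2)=-4:
m = (-6 + 4)/(0 - 2) = -2/-2 = 1
b = -6 - m*(0) = -6 = -6
p(x) = x - 6


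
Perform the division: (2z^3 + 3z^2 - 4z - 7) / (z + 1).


(2z^3 + 3z^2 - 4z - 7) / (z + 1)
Step 1: 2z^2 * (z + 1) = 2z^3 + 2z^2; subtract.
Step 2: z * (z + 1) = z^2 + z; subtract.
Step 3: -5 * (z + 1) = -5z - 5; subtract.
Quotient: 2z^2 + z - 5, Remainder: -2


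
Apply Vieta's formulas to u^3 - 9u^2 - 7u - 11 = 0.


Monic cubic u^3+bu^2+cu+d=0: sum=-b, pairwise sum=c, product=-d.
b=-9, c=-7, d=-11
r1+r2+r3 = 9
r1r2+r1r3+r2r3 = -7
r1r2r3 = 11


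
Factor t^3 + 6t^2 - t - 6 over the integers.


Try integer roots (divisors of -6). t=-1: p(-1)=0.
Divide out (t + 1): quotient is t^2 + 5t - 6.
Factor the quadratic: (t - 1)(t + 6)
Result: (t + 1)(t - 1)(t + 6)


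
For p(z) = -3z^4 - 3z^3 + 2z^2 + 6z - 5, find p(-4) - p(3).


p(-4) = -573
p(3) = -293
p(-4) - p(3) = -573 + 293 = -280


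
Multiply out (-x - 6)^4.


Expand (-x - 6)^4 by repeated multiplication:
  (-x - 6)^2 = x^2 + 12x + 36
  (-x - 6)^3 = -x^3 - 18x^2 - 108x - 216
= x^4 + 24x^3 + 216x^2 + 864x + 1296


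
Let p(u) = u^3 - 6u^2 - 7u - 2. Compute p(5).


Using direct substitution:
  1 * (5)^3 = 125
  -6 * (5)^2 = -150
  -7 * (5)^1 = -35
  constant: -2
Sum = 125 - 150 - 35 - 2 = -62


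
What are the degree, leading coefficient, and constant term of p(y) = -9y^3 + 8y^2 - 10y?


Highest power of y is 3, with coefficient -9. Constant term is 0.
Degree = 3, leading coefficient = -9, constant term = 0


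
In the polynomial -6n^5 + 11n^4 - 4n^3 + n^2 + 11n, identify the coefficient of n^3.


Read off the coefficient of n^3: -4


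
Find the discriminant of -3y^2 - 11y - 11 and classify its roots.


D = b^2 - 4ac = (-11)^2 - 4(-3)(-11) = 121 - 132 = -11
Since D < 0: two complex conjugate roots (no real roots)


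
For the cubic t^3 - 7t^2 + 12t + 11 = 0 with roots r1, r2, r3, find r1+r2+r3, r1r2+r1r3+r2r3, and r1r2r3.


Monic cubic t^3+bt^2+ct+d=0: sum=-b, pairwise sum=c, product=-d.
b=-7, c=12, d=11
r1+r2+r3 = 7
r1r2+r1r3+r2r3 = 12
r1r2r3 = -11


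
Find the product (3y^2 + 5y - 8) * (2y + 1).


Distribute each term of the first polynomial:
  (3y^2)(2y + 1) = 6y^3 + 3y^2
  (5y)(2y + 1) = 10y^2 + 5y
  (-8)(2y + 1) = -16y - 8
Sum: 6y^3 + 13y^2 - 11y - 8


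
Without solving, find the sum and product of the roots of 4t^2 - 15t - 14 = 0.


For at^2+bt+c=0: sum = -b/a, product = c/a.
a=4, b=-15, c=-14
Sum = -(-15)/4 = 15/4
Product = (-14)/4 = -7/2


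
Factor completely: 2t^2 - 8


Roots satisfy r1 + r2 = -b/a = 0 and r1*r2 = c/a = -4.
So r1 = 2, r2 = -2.
2t^2 - 8 = 2(t - r1)(t - r2) = 2(t - 2)(t + 2)


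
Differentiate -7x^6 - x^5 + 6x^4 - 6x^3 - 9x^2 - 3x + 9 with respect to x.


Apply the power rule term by term:
  d/dx(-7x^6) = -42x^5
  d/dx(-x^5) = -5x^4
  d/dx(6x^4) = 24x^3
  d/dx(-6x^3) = -18x^2
  d/dx(-9x^2) = -18x
  d/dx(-3x) = -3
  d/dx(9) = 0
p'(x) = -42x^5 - 5x^4 + 24x^3 - 18x^2 - 18x - 3


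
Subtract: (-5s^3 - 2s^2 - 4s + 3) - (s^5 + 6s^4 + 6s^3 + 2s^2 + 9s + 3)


Distribute the minus sign:
  (-5s^3 - 2s^2 - 4s + 3)
- (s^5 + 6s^4 + 6s^3 + 2s^2 + 9s + 3)
Negate second polynomial: -s^5 - 6s^4 - 6s^3 - 2s^2 - 9s - 3
Add: -s^5 - 6s^4 - 11s^3 - 4s^2 - 13s


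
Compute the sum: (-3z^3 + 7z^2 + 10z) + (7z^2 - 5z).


Align terms by degree and add:
  -3z^3 + 7z^2 + 10z
+ 7z^2 - 5z
= -3z^3 + 14z^2 + 5z


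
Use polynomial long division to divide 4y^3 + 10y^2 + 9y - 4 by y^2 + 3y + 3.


(4y^3 + 10y^2 + 9y - 4) / (y^2 + 3y + 3)
Step 1: 4y * (y^2 + 3y + 3) = 4y^3 + 12y^2 + 12y; subtract.
Step 2: -2 * (y^2 + 3y + 3) = -2y^2 - 6y - 6; subtract.
Quotient: 4y - 2, Remainder: 3y + 2


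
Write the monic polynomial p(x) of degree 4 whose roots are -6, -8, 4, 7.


p(x) = (x + 6)(x + 8)(x - 4)(x - 7)
Expand: x^4 + 3x^3 - 78x^2 - 136x + 1344


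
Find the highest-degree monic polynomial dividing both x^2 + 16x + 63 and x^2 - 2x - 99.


Factor each:
  x^2 + 16x + 63 = (x + 9)(x + 7)
  x^2 - 2x - 99 = (x + 9)(x - 11)
Common monic factor: x + 9


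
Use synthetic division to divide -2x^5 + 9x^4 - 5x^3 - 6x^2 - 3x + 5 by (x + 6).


Synthetic division with c = -6. Coefficients: -2, 9, -5, -6, -3, 5
Bring down -2.
  -2 * -6 = 12; 12 + 9 = 21
  21 * -6 = -126; -126 - 5 = -131
  -131 * -6 = 786; 786 - 6 = 780
  780 * -6 = -4680; -4680 - 3 = -4683
  -4683 * -6 = 28098; 28098 + 5 = 28103
Quotient: -2x^4 + 21x^3 - 131x^2 + 780x - 4683, Remainder: 28103


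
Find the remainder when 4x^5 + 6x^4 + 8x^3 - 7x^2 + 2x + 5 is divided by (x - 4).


By the Remainder Theorem, the remainder equals p(4):
  4*(4)^5 = 4096
  6*(4)^4 = 1536
  8*(4)^3 = 512
  -7*(4)^2 = -112
  2*(4)^1 = 8
  constant: 5
Sum: 4096 + 1536 + 512 - 112 + 8 + 5 = 6045


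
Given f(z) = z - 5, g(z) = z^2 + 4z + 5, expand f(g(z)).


Substitute g(z) into f:
f(g(z)) = 1*(z^2 + 4z + 5) + (-5)
Expand and combine: z^2 + 4z


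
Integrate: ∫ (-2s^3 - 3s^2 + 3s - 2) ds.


Reverse power rule on each term:
  ∫ -2s^3 ds = -(1/2)s^4
  ∫ -3s^2 ds = -s^3
  ∫ 3s ds = (3/2)s^2
  ∫ -2 ds = -2s
F(s) = -(1/2)s^4 - s^3 + (3/2)s^2 - 2s + C


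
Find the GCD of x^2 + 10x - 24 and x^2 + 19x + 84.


Factor each:
  x^2 + 10x - 24 = (x + 12)(x - 2)
  x^2 + 19x + 84 = (x + 12)(x + 7)
Common monic factor: x + 12


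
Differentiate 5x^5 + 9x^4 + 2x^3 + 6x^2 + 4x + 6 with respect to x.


Apply the power rule term by term:
  d/dx(5x^5) = 25x^4
  d/dx(9x^4) = 36x^3
  d/dx(2x^3) = 6x^2
  d/dx(6x^2) = 12x
  d/dx(4x) = 4
  d/dx(6) = 0
p'(x) = 25x^4 + 36x^3 + 6x^2 + 12x + 4


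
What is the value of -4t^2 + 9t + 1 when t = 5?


Using direct substitution:
  -4 * (5)^2 = -100
  9 * (5)^1 = 45
  constant: 1
Sum = -100 + 45 + 1 = -54


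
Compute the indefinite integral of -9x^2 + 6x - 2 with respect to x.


Reverse power rule on each term:
  ∫ -9x^2 dx = -3x^3
  ∫ 6x dx = 3x^2
  ∫ -2 dx = -2x
F(x) = -3x^3 + 3x^2 - 2x + C


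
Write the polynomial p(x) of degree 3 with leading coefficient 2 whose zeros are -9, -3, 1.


p(x) = 2(x + 9)(x + 3)(x - 1)
Expand: 2x^3 + 22x^2 + 30x - 54


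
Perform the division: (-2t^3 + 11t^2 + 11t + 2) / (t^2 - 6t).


(-2t^3 + 11t^2 + 11t + 2) / (t^2 - 6t)
Step 1: -2t * (t^2 - 6t) = -2t^3 + 12t^2; subtract.
Step 2: -1 * (t^2 - 6t) = -t^2 + 6t; subtract.
Quotient: -2t - 1, Remainder: 5t + 2


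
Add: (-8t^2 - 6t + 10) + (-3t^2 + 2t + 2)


Align terms by degree and add:
  -8t^2 - 6t + 10
  -3t^2 + 2t + 2
= -11t^2 - 4t + 12


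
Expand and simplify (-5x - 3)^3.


Expand (-5x - 3)^3 by repeated multiplication:
  (-5x - 3)^2 = 25x^2 + 30x + 9
= -125x^3 - 225x^2 - 135x - 27


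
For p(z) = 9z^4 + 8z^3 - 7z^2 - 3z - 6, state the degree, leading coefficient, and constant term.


Highest power of z is 4, with coefficient 9. Constant term is -6.
Degree = 4, leading coefficient = 9, constant term = -6


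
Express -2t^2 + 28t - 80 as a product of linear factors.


Roots satisfy r1 + r2 = -b/a = 14 and r1*r2 = c/a = 40.
So r1 = 10, r2 = 4.
-2t^2 + 28t - 80 = -2(t - r1)(t - r2) = -2(t - 10)(t - 4)


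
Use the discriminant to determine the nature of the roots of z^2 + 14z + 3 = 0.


D = b^2 - 4ac = (14)^2 - 4(1)(3) = 196 - 12 = 184
Since D > 0: two distinct irrational roots


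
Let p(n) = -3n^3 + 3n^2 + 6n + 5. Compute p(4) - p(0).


p(4) = -115
p(0) = 5
p(4) - p(0) = -115 - 5 = -120


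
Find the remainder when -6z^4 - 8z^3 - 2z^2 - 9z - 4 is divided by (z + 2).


By the Remainder Theorem, the remainder equals p(-2):
  -6*(-2)^4 = -96
  -8*(-2)^3 = 64
  -2*(-2)^2 = -8
  -9*(-2)^1 = 18
  constant: -4
Sum: -96 + 64 - 8 + 18 - 4 = -26


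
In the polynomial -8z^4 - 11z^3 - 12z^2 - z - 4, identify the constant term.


Read off the constant term: -4


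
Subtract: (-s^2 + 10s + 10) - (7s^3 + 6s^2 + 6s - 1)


Distribute the minus sign:
  (-s^2 + 10s + 10)
- (7s^3 + 6s^2 + 6s - 1)
Negate second polynomial: -7s^3 - 6s^2 - 6s + 1
Add: -7s^3 - 7s^2 + 4s + 11


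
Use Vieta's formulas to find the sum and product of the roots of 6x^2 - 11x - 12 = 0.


For ax^2+bx+c=0: sum = -b/a, product = c/a.
a=6, b=-11, c=-12
Sum = -(-11)/6 = 11/6
Product = (-12)/6 = -2


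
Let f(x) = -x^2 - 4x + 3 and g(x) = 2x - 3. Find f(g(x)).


Substitute g(x) into f:
f(g(x)) = -1*(2x - 3)^2 + (-4)*(2x - 3) + 3
(2x - 3)^2 = 4x^2 - 12x + 9
Expand and combine: -4x^2 + 4x + 6


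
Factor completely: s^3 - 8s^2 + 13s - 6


Try integer roots (divisors of -6). s=1: p(1)=0.
Divide out (s - 1): quotient is s^2 - 7s + 6.
Factor the quadratic: (s - 6)(s - 1)
Result: (s - 1)(s - 6)(s - 1)


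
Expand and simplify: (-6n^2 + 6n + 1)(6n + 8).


Distribute each term of the first polynomial:
  (-6n^2)(6n + 8) = -36n^3 - 48n^2
  (6n)(6n + 8) = 36n^2 + 48n
  (1)(6n + 8) = 6n + 8
Sum: -36n^3 - 12n^2 + 54n + 8


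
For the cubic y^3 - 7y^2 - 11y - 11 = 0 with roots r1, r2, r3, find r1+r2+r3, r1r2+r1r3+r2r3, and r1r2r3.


Monic cubic y^3+by^2+cy+d=0: sum=-b, pairwise sum=c, product=-d.
b=-7, c=-11, d=-11
r1+r2+r3 = 7
r1r2+r1r3+r2r3 = -11
r1r2r3 = 11


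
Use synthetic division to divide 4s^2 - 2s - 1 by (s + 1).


Synthetic division with c = -1. Coefficients: 4, -2, -1
Bring down 4.
  4 * -1 = -4; -4 - 2 = -6
  -6 * -1 = 6; 6 - 1 = 5
Quotient: 4s - 6, Remainder: 5


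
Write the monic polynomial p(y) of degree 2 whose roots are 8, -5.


p(y) = (y - 8)(y + 5)
Expand: y^2 - 3y - 40


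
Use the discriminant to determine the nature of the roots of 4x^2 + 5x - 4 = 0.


D = b^2 - 4ac = (5)^2 - 4(4)(-4) = 25 + 64 = 89
Since D > 0: two distinct irrational roots


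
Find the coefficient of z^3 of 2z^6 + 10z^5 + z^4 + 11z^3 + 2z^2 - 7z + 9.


Read off the coefficient of z^3: 11


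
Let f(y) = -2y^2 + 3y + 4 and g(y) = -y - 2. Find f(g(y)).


Substitute g(y) into f:
f(g(y)) = -2*(-y - 2)^2 + 3*(-y - 2) + 4
(-y - 2)^2 = y^2 + 4y + 4
Expand and combine: -2y^2 - 11y - 10


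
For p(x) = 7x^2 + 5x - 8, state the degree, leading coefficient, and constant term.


Highest power of x is 2, with coefficient 7. Constant term is -8.
Degree = 2, leading coefficient = 7, constant term = -8


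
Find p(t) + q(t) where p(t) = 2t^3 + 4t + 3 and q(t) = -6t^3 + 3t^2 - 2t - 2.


Align terms by degree and add:
  2t^3 + 4t + 3
  -6t^3 + 3t^2 - 2t - 2
= -4t^3 + 3t^2 + 2t + 1


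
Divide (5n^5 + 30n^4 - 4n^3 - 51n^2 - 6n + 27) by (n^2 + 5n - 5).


(5n^5 + 30n^4 - 4n^3 - 51n^2 - 6n + 27) / (n^2 + 5n - 5)
Step 1: 5n^3 * (n^2 + 5n - 5) = 5n^5 + 25n^4 - 25n^3; subtract.
Step 2: 5n^2 * (n^2 + 5n - 5) = 5n^4 + 25n^3 - 25n^2; subtract.
Step 3: -4n * (n^2 + 5n - 5) = -4n^3 - 20n^2 + 20n; subtract.
Step 4: -6 * (n^2 + 5n - 5) = -6n^2 - 30n + 30; subtract.
Quotient: 5n^3 + 5n^2 - 4n - 6, Remainder: 4n - 3


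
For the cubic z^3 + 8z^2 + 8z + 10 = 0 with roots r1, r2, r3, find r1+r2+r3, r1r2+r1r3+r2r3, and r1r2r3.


Monic cubic z^3+bz^2+cz+d=0: sum=-b, pairwise sum=c, product=-d.
b=8, c=8, d=10
r1+r2+r3 = -8
r1r2+r1r3+r2r3 = 8
r1r2r3 = -10


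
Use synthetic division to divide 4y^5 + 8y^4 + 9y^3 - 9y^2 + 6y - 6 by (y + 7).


Synthetic division with c = -7. Coefficients: 4, 8, 9, -9, 6, -6
Bring down 4.
  4 * -7 = -28; -28 + 8 = -20
  -20 * -7 = 140; 140 + 9 = 149
  149 * -7 = -1043; -1043 - 9 = -1052
  -1052 * -7 = 7364; 7364 + 6 = 7370
  7370 * -7 = -51590; -51590 - 6 = -51596
Quotient: 4y^4 - 20y^3 + 149y^2 - 1052y + 7370, Remainder: -51596


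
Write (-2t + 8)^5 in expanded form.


Expand (-2t + 8)^5 by repeated multiplication:
  (-2t + 8)^2 = 4t^2 - 32t + 64
  (-2t + 8)^3 = -8t^3 + 96t^2 - 384t + 512
  (-2t + 8)^4 = 16t^4 - 256t^3 + 1536t^2 - 4096t + 4096
= -32t^5 + 640t^4 - 5120t^3 + 20480t^2 - 40960t + 32768


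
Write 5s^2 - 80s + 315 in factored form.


Roots satisfy r1 + r2 = -b/a = 16 and r1*r2 = c/a = 63.
So r1 = 7, r2 = 9.
5s^2 - 80s + 315 = 5(s - r1)(s - r2) = 5(s - 7)(s - 9)


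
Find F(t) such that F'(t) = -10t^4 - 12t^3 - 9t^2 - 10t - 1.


Reverse power rule on each term:
  ∫ -10t^4 dt = -2t^5
  ∫ -12t^3 dt = -3t^4
  ∫ -9t^2 dt = -3t^3
  ∫ -10t dt = -5t^2
  ∫ -1 dt = -t
F(t) = -2t^5 - 3t^4 - 3t^3 - 5t^2 - t + C


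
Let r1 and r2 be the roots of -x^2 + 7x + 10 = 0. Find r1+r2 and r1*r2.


For ax^2+bx+c=0: sum = -b/a, product = c/a.
a=-1, b=7, c=10
Sum = -(7)/-1 = 7
Product = (10)/-1 = -10


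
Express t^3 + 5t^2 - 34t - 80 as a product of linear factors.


Try integer roots (divisors of -80). t=-2: p(-2)=0.
Divide out (t + 2): quotient is t^2 + 3t - 40.
Factor the quadratic: (t + 8)(t - 5)
Result: (t + 2)(t + 8)(t - 5)


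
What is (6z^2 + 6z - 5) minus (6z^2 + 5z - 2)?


Distribute the minus sign:
  (6z^2 + 6z - 5)
- (6z^2 + 5z - 2)
Negate second polynomial: -6z^2 - 5z + 2
Add: z - 3


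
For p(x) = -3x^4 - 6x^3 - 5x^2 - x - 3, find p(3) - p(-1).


p(3) = -456
p(-1) = -4
p(3) - p(-1) = -456 + 4 = -452


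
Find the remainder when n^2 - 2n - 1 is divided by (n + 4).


By the Remainder Theorem, the remainder equals p(-4):
  1*(-4)^2 = 16
  -2*(-4)^1 = 8
  constant: -1
Sum: 16 + 8 - 1 = 23


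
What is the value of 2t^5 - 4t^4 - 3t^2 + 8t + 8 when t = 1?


Using direct substitution:
  2 * (1)^5 = 2
  -4 * (1)^4 = -4
  0 * (1)^3 = 0
  -3 * (1)^2 = -3
  8 * (1)^1 = 8
  constant: 8
Sum = 2 - 4 + 0 - 3 + 8 + 8 = 11


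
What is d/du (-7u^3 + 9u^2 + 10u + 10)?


Apply the power rule term by term:
  d/du(-7u^3) = -21u^2
  d/du(9u^2) = 18u
  d/du(10u) = 10
  d/du(10) = 0
p'(u) = -21u^2 + 18u + 10


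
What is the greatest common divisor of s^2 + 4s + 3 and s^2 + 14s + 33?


Factor each:
  s^2 + 4s + 3 = (s + 3)(s + 1)
  s^2 + 14s + 33 = (s + 3)(s + 11)
Common monic factor: s + 3


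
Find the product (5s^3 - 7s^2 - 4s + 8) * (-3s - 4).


Distribute each term of the first polynomial:
  (5s^3)(-3s - 4) = -15s^4 - 20s^3
  (-7s^2)(-3s - 4) = 21s^3 + 28s^2
  (-4s)(-3s - 4) = 12s^2 + 16s
  (8)(-3s - 4) = -24s - 32
Sum: -15s^4 + s^3 + 40s^2 - 8s - 32


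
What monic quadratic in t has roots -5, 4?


p(t) = (t + 5)(t - 4)
Expand: t^2 + t - 20


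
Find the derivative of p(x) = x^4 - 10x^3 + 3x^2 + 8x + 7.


Apply the power rule term by term:
  d/dx(x^4) = 4x^3
  d/dx(-10x^3) = -30x^2
  d/dx(3x^2) = 6x
  d/dx(8x) = 8
  d/dx(7) = 0
p'(x) = 4x^3 - 30x^2 + 6x + 8


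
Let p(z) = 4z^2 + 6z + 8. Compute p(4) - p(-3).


p(4) = 96
p(-3) = 26
p(4) - p(-3) = 96 - 26 = 70


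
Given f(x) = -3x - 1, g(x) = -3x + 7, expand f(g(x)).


Substitute g(x) into f:
f(g(x)) = -3*(-3x + 7) + (-1)
Expand and combine: 9x - 22


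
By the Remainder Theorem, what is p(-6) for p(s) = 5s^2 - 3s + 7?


By the Remainder Theorem, the remainder equals p(-6):
  5*(-6)^2 = 180
  -3*(-6)^1 = 18
  constant: 7
Sum: 180 + 18 + 7 = 205


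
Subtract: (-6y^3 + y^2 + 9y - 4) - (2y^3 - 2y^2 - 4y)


Distribute the minus sign:
  (-6y^3 + y^2 + 9y - 4)
- (2y^3 - 2y^2 - 4y)
Negate second polynomial: -2y^3 + 2y^2 + 4y
Add: -8y^3 + 3y^2 + 13y - 4


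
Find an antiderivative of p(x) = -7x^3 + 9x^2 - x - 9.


Reverse power rule on each term:
  ∫ -7x^3 dx = -(7/4)x^4
  ∫ 9x^2 dx = 3x^3
  ∫ -x dx = -(1/2)x^2
  ∫ -9 dx = -9x
F(x) = -(7/4)x^4 + 3x^3 - (1/2)x^2 - 9x + C


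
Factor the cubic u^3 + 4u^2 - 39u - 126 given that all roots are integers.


Try integer roots (divisors of -126). u=6: p(6)=0.
Divide out (u - 6): quotient is u^2 + 10u + 21.
Factor the quadratic: (u + 3)(u + 7)
Result: (u - 6)(u + 3)(u + 7)


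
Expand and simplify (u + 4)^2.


Expand (u + 4)^2 by repeated multiplication:
= u^2 + 8u + 16


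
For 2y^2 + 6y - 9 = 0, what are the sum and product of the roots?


For ay^2+by+c=0: sum = -b/a, product = c/a.
a=2, b=6, c=-9
Sum = -(6)/2 = -3
Product = (-9)/2 = -9/2


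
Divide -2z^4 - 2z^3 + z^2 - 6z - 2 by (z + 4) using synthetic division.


Synthetic division with c = -4. Coefficients: -2, -2, 1, -6, -2
Bring down -2.
  -2 * -4 = 8; 8 - 2 = 6
  6 * -4 = -24; -24 + 1 = -23
  -23 * -4 = 92; 92 - 6 = 86
  86 * -4 = -344; -344 - 2 = -346
Quotient: -2z^3 + 6z^2 - 23z + 86, Remainder: -346


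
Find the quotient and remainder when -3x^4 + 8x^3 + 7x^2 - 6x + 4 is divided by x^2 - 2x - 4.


(-3x^4 + 8x^3 + 7x^2 - 6x + 4) / (x^2 - 2x - 4)
Step 1: -3x^2 * (x^2 - 2x - 4) = -3x^4 + 6x^3 + 12x^2; subtract.
Step 2: 2x * (x^2 - 2x - 4) = 2x^3 - 4x^2 - 8x; subtract.
Step 3: -1 * (x^2 - 2x - 4) = -x^2 + 2x + 4; subtract.
Quotient: -3x^2 + 2x - 1, Remainder: 0


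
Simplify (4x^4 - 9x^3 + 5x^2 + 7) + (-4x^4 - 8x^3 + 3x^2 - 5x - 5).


Align terms by degree and add:
  4x^4 - 9x^3 + 5x^2 + 7
  -4x^4 - 8x^3 + 3x^2 - 5x - 5
= -17x^3 + 8x^2 - 5x + 2


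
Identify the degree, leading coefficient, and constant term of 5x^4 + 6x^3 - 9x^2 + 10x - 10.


Highest power of x is 4, with coefficient 5. Constant term is -10.
Degree = 4, leading coefficient = 5, constant term = -10


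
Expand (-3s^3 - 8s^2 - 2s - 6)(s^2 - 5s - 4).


Distribute each term of the first polynomial:
  (-3s^3)(s^2 - 5s - 4) = -3s^5 + 15s^4 + 12s^3
  (-8s^2)(s^2 - 5s - 4) = -8s^4 + 40s^3 + 32s^2
  (-2s)(s^2 - 5s - 4) = -2s^3 + 10s^2 + 8s
  (-6)(s^2 - 5s - 4) = -6s^2 + 30s + 24
Sum: -3s^5 + 7s^4 + 50s^3 + 36s^2 + 38s + 24


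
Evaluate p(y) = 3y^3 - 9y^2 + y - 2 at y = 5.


Using direct substitution:
  3 * (5)^3 = 375
  -9 * (5)^2 = -225
  1 * (5)^1 = 5
  constant: -2
Sum = 375 - 225 + 5 - 2 = 153


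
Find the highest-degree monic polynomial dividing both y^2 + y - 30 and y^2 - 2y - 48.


Factor each:
  y^2 + y - 30 = (y + 6)(y - 5)
  y^2 - 2y - 48 = (y + 6)(y - 8)
Common monic factor: y + 6


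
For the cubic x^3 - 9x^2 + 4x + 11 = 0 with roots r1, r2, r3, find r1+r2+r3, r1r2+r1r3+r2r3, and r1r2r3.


Monic cubic x^3+bx^2+cx+d=0: sum=-b, pairwise sum=c, product=-d.
b=-9, c=4, d=11
r1+r2+r3 = 9
r1r2+r1r3+r2r3 = 4
r1r2r3 = -11


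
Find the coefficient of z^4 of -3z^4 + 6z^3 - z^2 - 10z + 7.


Read off the coefficient of z^4: -3


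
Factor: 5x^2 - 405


Roots satisfy r1 + r2 = -b/a = 0 and r1*r2 = c/a = -81.
So r1 = 9, r2 = -9.
5x^2 - 405 = 5(x - r1)(x - r2) = 5(x - 9)(x + 9)


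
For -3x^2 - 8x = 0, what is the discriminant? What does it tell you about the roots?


D = b^2 - 4ac = (-8)^2 - 4(-3)(0) = 64 = 64
Since D > 0: two distinct rational roots


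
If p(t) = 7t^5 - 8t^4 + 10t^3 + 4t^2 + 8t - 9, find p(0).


Using direct substitution:
  7 * (0)^5 = 0
  -8 * (0)^4 = 0
  10 * (0)^3 = 0
  4 * (0)^2 = 0
  8 * (0)^1 = 0
  constant: -9
Sum = 0 + 0 + 0 + 0 + 0 - 9 = -9


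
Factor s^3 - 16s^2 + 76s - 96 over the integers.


Try integer roots (divisors of -96). s=8: p(8)=0.
Divide out (s - 8): quotient is s^2 - 8s + 12.
Factor the quadratic: (s - 2)(s - 6)
Result: (s - 8)(s - 2)(s - 6)


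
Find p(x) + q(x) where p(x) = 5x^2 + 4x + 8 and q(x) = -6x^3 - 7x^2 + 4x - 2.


Align terms by degree and add:
  5x^2 + 4x + 8
  -6x^3 - 7x^2 + 4x - 2
= -6x^3 - 2x^2 + 8x + 6


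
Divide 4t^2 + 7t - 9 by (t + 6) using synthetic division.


Synthetic division with c = -6. Coefficients: 4, 7, -9
Bring down 4.
  4 * -6 = -24; -24 + 7 = -17
  -17 * -6 = 102; 102 - 9 = 93
Quotient: 4t - 17, Remainder: 93


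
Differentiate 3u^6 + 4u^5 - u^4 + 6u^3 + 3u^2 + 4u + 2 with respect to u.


Apply the power rule term by term:
  d/du(3u^6) = 18u^5
  d/du(4u^5) = 20u^4
  d/du(-u^4) = -4u^3
  d/du(6u^3) = 18u^2
  d/du(3u^2) = 6u
  d/du(4u) = 4
  d/du(2) = 0
p'(u) = 18u^5 + 20u^4 - 4u^3 + 18u^2 + 6u + 4


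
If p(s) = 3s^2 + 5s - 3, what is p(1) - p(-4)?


p(1) = 5
p(-4) = 25
p(1) - p(-4) = 5 - 25 = -20


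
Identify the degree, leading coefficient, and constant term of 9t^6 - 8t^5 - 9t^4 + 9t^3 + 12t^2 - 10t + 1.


Highest power of t is 6, with coefficient 9. Constant term is 1.
Degree = 6, leading coefficient = 9, constant term = 1


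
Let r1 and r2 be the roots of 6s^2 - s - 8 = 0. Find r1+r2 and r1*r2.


For as^2+bs+c=0: sum = -b/a, product = c/a.
a=6, b=-1, c=-8
Sum = -(-1)/6 = 1/6
Product = (-8)/6 = -4/3


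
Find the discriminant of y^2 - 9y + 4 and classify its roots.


D = b^2 - 4ac = (-9)^2 - 4(1)(4) = 81 - 16 = 65
Since D > 0: two distinct irrational roots


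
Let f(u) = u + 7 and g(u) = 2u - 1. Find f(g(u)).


Substitute g(u) into f:
f(g(u)) = 1*(2u - 1) + 7
Expand and combine: 2u + 6


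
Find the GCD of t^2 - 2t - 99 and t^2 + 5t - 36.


Factor each:
  t^2 - 2t - 99 = (t + 9)(t - 11)
  t^2 + 5t - 36 = (t + 9)(t - 4)
Common monic factor: t + 9


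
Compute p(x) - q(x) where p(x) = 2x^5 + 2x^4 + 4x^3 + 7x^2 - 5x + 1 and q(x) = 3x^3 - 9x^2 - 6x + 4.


Distribute the minus sign:
  (2x^5 + 2x^4 + 4x^3 + 7x^2 - 5x + 1)
- (3x^3 - 9x^2 - 6x + 4)
Negate second polynomial: -3x^3 + 9x^2 + 6x - 4
Add: 2x^5 + 2x^4 + x^3 + 16x^2 + x - 3


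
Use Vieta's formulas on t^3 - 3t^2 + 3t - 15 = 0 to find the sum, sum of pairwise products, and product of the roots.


Monic cubic t^3+bt^2+ct+d=0: sum=-b, pairwise sum=c, product=-d.
b=-3, c=3, d=-15
r1+r2+r3 = 3
r1r2+r1r3+r2r3 = 3
r1r2r3 = 15


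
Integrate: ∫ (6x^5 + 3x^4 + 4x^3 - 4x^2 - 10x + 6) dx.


Reverse power rule on each term:
  ∫ 6x^5 dx = x^6
  ∫ 3x^4 dx = (3/5)x^5
  ∫ 4x^3 dx = x^4
  ∫ -4x^2 dx = -(4/3)x^3
  ∫ -10x dx = -5x^2
  ∫ 6 dx = 6x
F(x) = x^6 + (3/5)x^5 + x^4 - (4/3)x^3 - 5x^2 + 6x + C


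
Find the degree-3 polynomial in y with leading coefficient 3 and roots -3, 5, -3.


p(y) = 3(y + 3)(y - 5)(y + 3)
Expand: 3y^3 + 3y^2 - 63y - 135


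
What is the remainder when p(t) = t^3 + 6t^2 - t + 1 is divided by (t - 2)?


By the Remainder Theorem, the remainder equals p(2):
  1*(2)^3 = 8
  6*(2)^2 = 24
  -1*(2)^1 = -2
  constant: 1
Sum: 8 + 24 - 2 + 1 = 31


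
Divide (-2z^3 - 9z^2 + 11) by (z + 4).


(-2z^3 - 9z^2 + 11) / (z + 4)
Step 1: -2z^2 * (z + 4) = -2z^3 - 8z^2; subtract.
Step 2: -z * (z + 4) = -z^2 - 4z; subtract.
Step 3: 4 * (z + 4) = 4z + 16; subtract.
Quotient: -2z^2 - z + 4, Remainder: -5


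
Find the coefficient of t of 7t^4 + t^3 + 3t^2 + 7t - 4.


Read off the coefficient of t: 7


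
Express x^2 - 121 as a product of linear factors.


Roots satisfy r1 + r2 = -b/a = 0 and r1*r2 = c/a = -121.
So r1 = 11, r2 = -11.
x^2 - 121 = (x - r1)(x - r2) = (x - 11)(x + 11)


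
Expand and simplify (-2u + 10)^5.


Expand (-2u + 10)^5 by repeated multiplication:
  (-2u + 10)^2 = 4u^2 - 40u + 100
  (-2u + 10)^3 = -8u^3 + 120u^2 - 600u + 1000
  (-2u + 10)^4 = 16u^4 - 320u^3 + 2400u^2 - 8000u + 10000
= -32u^5 + 800u^4 - 8000u^3 + 40000u^2 - 100000u + 100000


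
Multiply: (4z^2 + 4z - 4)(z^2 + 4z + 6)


Distribute each term of the first polynomial:
  (4z^2)(z^2 + 4z + 6) = 4z^4 + 16z^3 + 24z^2
  (4z)(z^2 + 4z + 6) = 4z^3 + 16z^2 + 24z
  (-4)(z^2 + 4z + 6) = -4z^2 - 16z - 24
Sum: 4z^4 + 20z^3 + 36z^2 + 8z - 24


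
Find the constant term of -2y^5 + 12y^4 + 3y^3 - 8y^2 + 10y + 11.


Read off the constant term: 11


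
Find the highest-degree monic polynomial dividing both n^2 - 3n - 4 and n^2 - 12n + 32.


Factor each:
  n^2 - 3n - 4 = (n - 4)(n + 1)
  n^2 - 12n + 32 = (n - 4)(n - 8)
Common monic factor: n - 4


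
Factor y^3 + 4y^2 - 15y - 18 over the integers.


Try integer roots (divisors of -18). y=-6: p(-6)=0.
Divide out (y + 6): quotient is y^2 - 2y - 3.
Factor the quadratic: (y + 1)(y - 3)
Result: (y + 6)(y + 1)(y - 3)


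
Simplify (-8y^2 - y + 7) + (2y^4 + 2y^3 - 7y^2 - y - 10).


Align terms by degree and add:
  -8y^2 - y + 7
+ 2y^4 + 2y^3 - 7y^2 - y - 10
= 2y^4 + 2y^3 - 15y^2 - 2y - 3


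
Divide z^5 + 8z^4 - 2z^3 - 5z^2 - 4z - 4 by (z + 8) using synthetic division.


Synthetic division with c = -8. Coefficients: 1, 8, -2, -5, -4, -4
Bring down 1.
  1 * -8 = -8; -8 + 8 = 0
  0 * -8 = 0; 0 - 2 = -2
  -2 * -8 = 16; 16 - 5 = 11
  11 * -8 = -88; -88 - 4 = -92
  -92 * -8 = 736; 736 - 4 = 732
Quotient: z^4 - 2z^2 + 11z - 92, Remainder: 732


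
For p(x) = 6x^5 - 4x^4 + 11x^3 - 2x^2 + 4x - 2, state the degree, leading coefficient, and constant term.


Highest power of x is 5, with coefficient 6. Constant term is -2.
Degree = 5, leading coefficient = 6, constant term = -2


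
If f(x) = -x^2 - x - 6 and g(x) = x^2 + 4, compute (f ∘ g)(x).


Substitute g(x) into f:
f(g(x)) = -1*(x^2 + 4)^2 + (-1)*(x^2 + 4) + (-6)
(x^2 + 4)^2 = x^4 + 8x^2 + 16
Expand and combine: -x^4 - 9x^2 - 26


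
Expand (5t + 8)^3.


Expand (5t + 8)^3 by repeated multiplication:
  (5t + 8)^2 = 25t^2 + 80t + 64
= 125t^3 + 600t^2 + 960t + 512


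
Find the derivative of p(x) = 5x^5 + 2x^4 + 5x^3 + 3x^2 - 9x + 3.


Apply the power rule term by term:
  d/dx(5x^5) = 25x^4
  d/dx(2x^4) = 8x^3
  d/dx(5x^3) = 15x^2
  d/dx(3x^2) = 6x
  d/dx(-9x) = -9
  d/dx(3) = 0
p'(x) = 25x^4 + 8x^3 + 15x^2 + 6x - 9


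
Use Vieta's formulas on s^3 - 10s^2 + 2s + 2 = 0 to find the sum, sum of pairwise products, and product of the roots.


Monic cubic s^3+bs^2+cs+d=0: sum=-b, pairwise sum=c, product=-d.
b=-10, c=2, d=2
r1+r2+r3 = 10
r1r2+r1r3+r2r3 = 2
r1r2r3 = -2


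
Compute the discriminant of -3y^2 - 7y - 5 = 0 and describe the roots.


D = b^2 - 4ac = (-7)^2 - 4(-3)(-5) = 49 - 60 = -11
Since D < 0: two complex conjugate roots (no real roots)


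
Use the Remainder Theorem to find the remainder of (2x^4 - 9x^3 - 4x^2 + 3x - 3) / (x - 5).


By the Remainder Theorem, the remainder equals p(5):
  2*(5)^4 = 1250
  -9*(5)^3 = -1125
  -4*(5)^2 = -100
  3*(5)^1 = 15
  constant: -3
Sum: 1250 - 1125 - 100 + 15 - 3 = 37


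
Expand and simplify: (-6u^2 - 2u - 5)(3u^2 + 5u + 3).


Distribute each term of the first polynomial:
  (-6u^2)(3u^2 + 5u + 3) = -18u^4 - 30u^3 - 18u^2
  (-2u)(3u^2 + 5u + 3) = -6u^3 - 10u^2 - 6u
  (-5)(3u^2 + 5u + 3) = -15u^2 - 25u - 15
Sum: -18u^4 - 36u^3 - 43u^2 - 31u - 15


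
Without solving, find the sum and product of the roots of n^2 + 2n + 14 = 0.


For an^2+bn+c=0: sum = -b/a, product = c/a.
a=1, b=2, c=14
Sum = -(2)/1 = -2
Product = (14)/1 = 14


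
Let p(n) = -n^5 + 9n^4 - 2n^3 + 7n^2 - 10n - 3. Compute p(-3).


Using direct substitution:
  -1 * (-3)^5 = 243
  9 * (-3)^4 = 729
  -2 * (-3)^3 = 54
  7 * (-3)^2 = 63
  -10 * (-3)^1 = 30
  constant: -3
Sum = 243 + 729 + 54 + 63 + 30 - 3 = 1116


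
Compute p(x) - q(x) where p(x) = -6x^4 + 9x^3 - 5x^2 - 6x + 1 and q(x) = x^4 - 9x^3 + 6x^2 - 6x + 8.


Distribute the minus sign:
  (-6x^4 + 9x^3 - 5x^2 - 6x + 1)
- (x^4 - 9x^3 + 6x^2 - 6x + 8)
Negate second polynomial: -x^4 + 9x^3 - 6x^2 + 6x - 8
Add: -7x^4 + 18x^3 - 11x^2 - 7


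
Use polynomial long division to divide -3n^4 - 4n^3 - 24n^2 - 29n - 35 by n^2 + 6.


(-3n^4 - 4n^3 - 24n^2 - 29n - 35) / (n^2 + 6)
Step 1: -3n^2 * (n^2 + 6) = -3n^4 - 18n^2; subtract.
Step 2: -4n * (n^2 + 6) = -4n^3 - 24n; subtract.
Step 3: -6 * (n^2 + 6) = -6n^2 - 36; subtract.
Quotient: -3n^2 - 4n - 6, Remainder: -5n + 1


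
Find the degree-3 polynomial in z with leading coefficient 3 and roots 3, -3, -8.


p(z) = 3(z - 3)(z + 3)(z + 8)
Expand: 3z^3 + 24z^2 - 27z - 216


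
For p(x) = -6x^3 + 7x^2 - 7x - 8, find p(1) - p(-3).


p(1) = -14
p(-3) = 238
p(1) - p(-3) = -14 - 238 = -252


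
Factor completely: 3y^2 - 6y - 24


Roots satisfy r1 + r2 = -b/a = 2 and r1*r2 = c/a = -8.
So r1 = 4, r2 = -2.
3y^2 - 6y - 24 = 3(y - r1)(y - r2) = 3(y - 4)(y + 2)


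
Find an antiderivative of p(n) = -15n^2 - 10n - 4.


Reverse power rule on each term:
  ∫ -15n^2 dn = -5n^3
  ∫ -10n dn = -5n^2
  ∫ -4 dn = -4n
F(n) = -5n^3 - 5n^2 - 4n + C


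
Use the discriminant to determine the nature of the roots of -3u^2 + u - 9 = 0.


D = b^2 - 4ac = (1)^2 - 4(-3)(-9) = 1 - 108 = -107
Since D < 0: two complex conjugate roots (no real roots)


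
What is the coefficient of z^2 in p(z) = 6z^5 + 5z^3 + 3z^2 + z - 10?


Read off the coefficient of z^2: 3


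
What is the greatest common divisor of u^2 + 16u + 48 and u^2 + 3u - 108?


Factor each:
  u^2 + 16u + 48 = (u + 12)(u + 4)
  u^2 + 3u - 108 = (u + 12)(u - 9)
Common monic factor: u + 12


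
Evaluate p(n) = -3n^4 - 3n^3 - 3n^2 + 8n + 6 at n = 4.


Using direct substitution:
  -3 * (4)^4 = -768
  -3 * (4)^3 = -192
  -3 * (4)^2 = -48
  8 * (4)^1 = 32
  constant: 6
Sum = -768 - 192 - 48 + 32 + 6 = -970


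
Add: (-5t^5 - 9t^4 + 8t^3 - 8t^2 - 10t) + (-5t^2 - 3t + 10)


Align terms by degree and add:
  -5t^5 - 9t^4 + 8t^3 - 8t^2 - 10t
  -5t^2 - 3t + 10
= -5t^5 - 9t^4 + 8t^3 - 13t^2 - 13t + 10


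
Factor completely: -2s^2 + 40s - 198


Roots satisfy r1 + r2 = -b/a = 20 and r1*r2 = c/a = 99.
So r1 = 9, r2 = 11.
-2s^2 + 40s - 198 = -2(s - r1)(s - r2) = -2(s - 9)(s - 11)


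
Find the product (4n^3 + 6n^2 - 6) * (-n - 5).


Distribute each term of the first polynomial:
  (4n^3)(-n - 5) = -4n^4 - 20n^3
  (6n^2)(-n - 5) = -6n^3 - 30n^2
  (-6)(-n - 5) = 6n + 30
Sum: -4n^4 - 26n^3 - 30n^2 + 6n + 30


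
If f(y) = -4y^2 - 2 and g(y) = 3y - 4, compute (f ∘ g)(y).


Substitute g(y) into f:
f(g(y)) = -4*(3y - 4)^2 + (-2)
(3y - 4)^2 = 9y^2 - 24y + 16
Expand and combine: -36y^2 + 96y - 66


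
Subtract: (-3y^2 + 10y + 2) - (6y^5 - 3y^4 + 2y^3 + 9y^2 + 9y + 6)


Distribute the minus sign:
  (-3y^2 + 10y + 2)
- (6y^5 - 3y^4 + 2y^3 + 9y^2 + 9y + 6)
Negate second polynomial: -6y^5 + 3y^4 - 2y^3 - 9y^2 - 9y - 6
Add: -6y^5 + 3y^4 - 2y^3 - 12y^2 + y - 4


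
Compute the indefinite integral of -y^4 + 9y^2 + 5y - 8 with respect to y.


Reverse power rule on each term:
  ∫ -y^4 dy = -(1/5)y^5
  ∫ 9y^2 dy = 3y^3
  ∫ 5y dy = (5/2)y^2
  ∫ -8 dy = -8y
F(y) = -(1/5)y^5 + 3y^3 + (5/2)y^2 - 8y + C


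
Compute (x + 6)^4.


Expand (x + 6)^4 by repeated multiplication:
  (x + 6)^2 = x^2 + 12x + 36
  (x + 6)^3 = x^3 + 18x^2 + 108x + 216
= x^4 + 24x^3 + 216x^2 + 864x + 1296


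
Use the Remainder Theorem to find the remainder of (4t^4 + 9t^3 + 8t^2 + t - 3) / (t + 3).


By the Remainder Theorem, the remainder equals p(-3):
  4*(-3)^4 = 324
  9*(-3)^3 = -243
  8*(-3)^2 = 72
  1*(-3)^1 = -3
  constant: -3
Sum: 324 - 243 + 72 - 3 - 3 = 147


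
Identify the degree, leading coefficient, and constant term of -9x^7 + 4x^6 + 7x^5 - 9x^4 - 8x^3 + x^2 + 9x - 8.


Highest power of x is 7, with coefficient -9. Constant term is -8.
Degree = 7, leading coefficient = -9, constant term = -8


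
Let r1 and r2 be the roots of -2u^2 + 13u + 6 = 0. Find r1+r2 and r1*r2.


For au^2+bu+c=0: sum = -b/a, product = c/a.
a=-2, b=13, c=6
Sum = -(13)/-2 = 13/2
Product = (6)/-2 = -3
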